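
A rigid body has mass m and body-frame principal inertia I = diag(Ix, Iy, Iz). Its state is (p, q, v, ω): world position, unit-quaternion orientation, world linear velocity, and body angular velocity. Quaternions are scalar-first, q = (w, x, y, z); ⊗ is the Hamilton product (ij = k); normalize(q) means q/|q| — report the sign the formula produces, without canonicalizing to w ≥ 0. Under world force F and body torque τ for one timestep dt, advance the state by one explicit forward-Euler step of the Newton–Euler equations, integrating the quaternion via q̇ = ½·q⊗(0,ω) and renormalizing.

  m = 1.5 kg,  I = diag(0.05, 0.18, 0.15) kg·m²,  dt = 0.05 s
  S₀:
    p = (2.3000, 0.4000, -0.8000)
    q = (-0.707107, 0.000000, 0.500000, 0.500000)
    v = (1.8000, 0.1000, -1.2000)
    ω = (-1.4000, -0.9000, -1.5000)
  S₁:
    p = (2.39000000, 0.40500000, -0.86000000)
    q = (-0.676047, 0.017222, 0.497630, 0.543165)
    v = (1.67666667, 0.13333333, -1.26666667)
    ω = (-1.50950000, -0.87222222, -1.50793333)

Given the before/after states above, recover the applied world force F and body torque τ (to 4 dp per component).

F = (-3.7000, 1.0000, -2.0000)
τ = (-0.1500, -0.1100, 0.1400)

Δω = ω₁−ω₀ = (-0.10950000, 0.02777778, -0.00793333)
gyro term ω₀×Iω₀ = (-0.0405, -0.2100, 0.1638)
I·α + gyro = (-0.1500, -0.1100, 0.1400)
Δv = v₁−v₀ = (-0.12333333, 0.03333333, -0.06666667)
F = m·Δv/dt = (-3.7000, 1.0000, -2.0000)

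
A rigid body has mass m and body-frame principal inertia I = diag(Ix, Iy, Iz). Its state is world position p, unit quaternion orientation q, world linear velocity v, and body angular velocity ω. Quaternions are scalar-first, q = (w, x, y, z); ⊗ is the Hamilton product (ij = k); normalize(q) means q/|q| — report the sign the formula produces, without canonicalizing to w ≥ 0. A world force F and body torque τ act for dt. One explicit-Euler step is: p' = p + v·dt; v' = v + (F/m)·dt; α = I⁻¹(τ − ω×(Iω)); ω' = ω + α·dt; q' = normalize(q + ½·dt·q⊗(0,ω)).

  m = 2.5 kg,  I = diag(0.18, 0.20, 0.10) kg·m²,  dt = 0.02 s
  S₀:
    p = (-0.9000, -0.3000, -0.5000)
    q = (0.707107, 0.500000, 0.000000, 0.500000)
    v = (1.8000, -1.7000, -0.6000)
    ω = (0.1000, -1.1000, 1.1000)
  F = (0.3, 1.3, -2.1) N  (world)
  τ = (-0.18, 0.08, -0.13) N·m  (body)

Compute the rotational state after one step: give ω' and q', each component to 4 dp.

ω' = (0.0666, -1.0929, 1.0744)
q' = (0.7010, 0.5061, -0.0128, 0.5022)

gyro term ω×Iω = (0.1210, 0.0088, -0.0022)
α = I⁻¹(τ − ω×Iω) = (-1.6722, 0.3560, -1.2780)
ω + α·dt = (0.0666, -1.0929, 1.0744)
2q̇ = q⊗(0,ω) = (-0.6000000, 0.6207107, -1.2778177, 0.2278177)
q + ½dt·q⊗(0,ω), renormalized = (0.7010, 0.5061, -0.0128, 0.5022)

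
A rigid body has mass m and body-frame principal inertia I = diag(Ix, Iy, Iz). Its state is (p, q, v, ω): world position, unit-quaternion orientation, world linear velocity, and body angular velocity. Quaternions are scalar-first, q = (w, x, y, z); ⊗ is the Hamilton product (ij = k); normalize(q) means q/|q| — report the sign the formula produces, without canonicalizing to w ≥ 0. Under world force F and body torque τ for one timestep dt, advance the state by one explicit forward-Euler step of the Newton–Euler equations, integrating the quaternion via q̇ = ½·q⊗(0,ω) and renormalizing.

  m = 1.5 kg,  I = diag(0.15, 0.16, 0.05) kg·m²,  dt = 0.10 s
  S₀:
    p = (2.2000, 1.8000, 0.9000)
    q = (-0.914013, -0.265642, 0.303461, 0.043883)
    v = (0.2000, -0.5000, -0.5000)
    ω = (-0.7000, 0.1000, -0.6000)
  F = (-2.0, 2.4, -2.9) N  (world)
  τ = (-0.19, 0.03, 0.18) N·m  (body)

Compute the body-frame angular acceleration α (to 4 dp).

α = (-1.3107, -0.0750, 3.6140)

precession coupling ω×(Iω) = (0.0066, 0.0420, -0.0007)
α = I⁻¹(τ − ω×Iω) = (-1.3107, -0.0750, 3.6140)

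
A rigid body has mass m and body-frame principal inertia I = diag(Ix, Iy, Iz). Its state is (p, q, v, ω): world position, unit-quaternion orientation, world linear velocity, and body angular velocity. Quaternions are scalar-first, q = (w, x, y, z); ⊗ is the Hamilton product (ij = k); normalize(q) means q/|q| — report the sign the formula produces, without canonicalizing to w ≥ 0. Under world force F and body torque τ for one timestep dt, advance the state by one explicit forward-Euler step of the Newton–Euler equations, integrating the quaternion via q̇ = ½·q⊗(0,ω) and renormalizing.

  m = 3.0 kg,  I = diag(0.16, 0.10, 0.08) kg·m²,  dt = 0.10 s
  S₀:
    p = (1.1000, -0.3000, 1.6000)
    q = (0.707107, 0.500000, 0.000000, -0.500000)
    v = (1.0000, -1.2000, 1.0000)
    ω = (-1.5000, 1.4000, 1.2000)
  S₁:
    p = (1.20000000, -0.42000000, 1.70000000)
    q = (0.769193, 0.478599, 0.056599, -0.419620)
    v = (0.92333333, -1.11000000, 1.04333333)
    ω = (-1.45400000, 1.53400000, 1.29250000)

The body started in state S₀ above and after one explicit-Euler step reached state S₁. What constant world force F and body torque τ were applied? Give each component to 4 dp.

F = (-2.3000, 2.7000, 1.3000)
τ = (0.0400, -0.0100, 0.2000)

v₁ − v₀ = (-0.07666667, 0.09000000, 0.04333333)
applied force F = (-2.3000, 2.7000, 1.3000)
ω₁ − ω₀ = (0.04600000, 0.13400000, 0.09250000)
applied torque τ = (0.0400, -0.0100, 0.2000)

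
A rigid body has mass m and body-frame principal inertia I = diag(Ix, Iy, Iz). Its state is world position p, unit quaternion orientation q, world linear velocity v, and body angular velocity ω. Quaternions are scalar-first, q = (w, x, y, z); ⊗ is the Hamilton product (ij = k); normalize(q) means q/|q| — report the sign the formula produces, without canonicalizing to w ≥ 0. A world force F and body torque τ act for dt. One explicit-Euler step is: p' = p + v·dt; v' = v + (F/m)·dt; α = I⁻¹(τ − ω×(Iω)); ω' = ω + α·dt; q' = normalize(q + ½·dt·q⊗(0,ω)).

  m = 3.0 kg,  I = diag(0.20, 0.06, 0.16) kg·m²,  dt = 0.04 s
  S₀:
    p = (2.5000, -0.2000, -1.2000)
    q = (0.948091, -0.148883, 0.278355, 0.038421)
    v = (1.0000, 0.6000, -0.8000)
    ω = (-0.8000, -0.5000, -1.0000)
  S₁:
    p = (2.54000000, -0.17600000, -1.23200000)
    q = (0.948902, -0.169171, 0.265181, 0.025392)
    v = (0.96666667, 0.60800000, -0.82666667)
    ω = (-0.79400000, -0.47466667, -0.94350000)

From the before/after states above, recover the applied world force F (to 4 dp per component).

F = (-2.5000, 0.6000, -2.0000)

v₁ − v₀ = (-0.03333333, 0.00800000, -0.02666667)
F = m·Δv/dt = (-2.5000, 0.6000, -2.0000)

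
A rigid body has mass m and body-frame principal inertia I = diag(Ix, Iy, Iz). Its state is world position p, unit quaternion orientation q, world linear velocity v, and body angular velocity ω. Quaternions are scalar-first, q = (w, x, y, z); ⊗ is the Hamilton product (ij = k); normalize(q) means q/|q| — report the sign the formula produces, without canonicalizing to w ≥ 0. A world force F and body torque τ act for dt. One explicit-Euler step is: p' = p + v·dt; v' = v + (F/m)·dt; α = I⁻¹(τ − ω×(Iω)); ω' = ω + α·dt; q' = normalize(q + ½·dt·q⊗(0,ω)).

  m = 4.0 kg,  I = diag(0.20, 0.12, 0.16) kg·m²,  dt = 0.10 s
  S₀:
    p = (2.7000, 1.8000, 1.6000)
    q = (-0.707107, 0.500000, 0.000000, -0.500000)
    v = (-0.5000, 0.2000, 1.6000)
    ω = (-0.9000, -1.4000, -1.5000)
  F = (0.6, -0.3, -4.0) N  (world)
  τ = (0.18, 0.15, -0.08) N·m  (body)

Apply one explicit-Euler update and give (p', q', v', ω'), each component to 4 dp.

ω×(Iω) gyroscopic = (0.0840, 0.0540, -0.1008)
angular accel α = (0.4800, 0.8000, 0.1300)
new body rate ω' = (-0.8520, -1.3200, -1.4870)
q⊗(0,ω) = (-0.3000000, -0.0636037, 2.1899498, 0.3606605)
q + ½dt·q⊗(0,ω), renormalized = (-0.7176, 0.4937, 0.1088, -0.4790)
a = (0.1500, -0.0750, -1.0000)
p' = p + v·dt = (2.6500, 1.8200, 1.7600)
v + (F/m)dt = (-0.4850, 0.1925, 1.5000)

p' = (2.6500, 1.8200, 1.7600)
q' = (-0.7176, 0.4937, 0.1088, -0.4790)
v' = (-0.4850, 0.1925, 1.5000)
ω' = (-0.8520, -1.3200, -1.4870)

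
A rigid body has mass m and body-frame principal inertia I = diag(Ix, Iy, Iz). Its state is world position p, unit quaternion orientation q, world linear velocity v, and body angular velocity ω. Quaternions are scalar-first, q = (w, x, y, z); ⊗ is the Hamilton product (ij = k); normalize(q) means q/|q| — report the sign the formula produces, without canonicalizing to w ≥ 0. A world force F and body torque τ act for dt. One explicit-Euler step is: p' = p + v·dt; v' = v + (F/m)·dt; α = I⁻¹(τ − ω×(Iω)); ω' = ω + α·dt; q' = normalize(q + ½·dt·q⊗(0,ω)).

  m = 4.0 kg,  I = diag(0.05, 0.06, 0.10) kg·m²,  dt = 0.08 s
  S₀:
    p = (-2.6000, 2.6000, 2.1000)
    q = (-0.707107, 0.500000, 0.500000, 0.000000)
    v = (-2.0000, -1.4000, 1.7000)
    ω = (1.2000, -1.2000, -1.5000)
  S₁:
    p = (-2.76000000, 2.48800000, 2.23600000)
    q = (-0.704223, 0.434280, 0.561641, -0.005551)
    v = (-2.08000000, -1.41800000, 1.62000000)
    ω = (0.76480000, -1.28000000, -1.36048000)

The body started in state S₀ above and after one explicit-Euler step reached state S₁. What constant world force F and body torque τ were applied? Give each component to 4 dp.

F = (-4.0000, -0.9000, -4.0000)
τ = (-0.2000, 0.0300, 0.1600)

Δv = v₁−v₀ = (-0.08000000, -0.01800000, -0.08000000)
F = m·Δv/dt = (-4.0000, -0.9000, -4.0000)
rate change Δω = (-0.43520000, -0.08000000, 0.13952000)
precession coupling = (0.0720, 0.0900, -0.0144)
applied torque τ = (-0.2000, 0.0300, 0.1600)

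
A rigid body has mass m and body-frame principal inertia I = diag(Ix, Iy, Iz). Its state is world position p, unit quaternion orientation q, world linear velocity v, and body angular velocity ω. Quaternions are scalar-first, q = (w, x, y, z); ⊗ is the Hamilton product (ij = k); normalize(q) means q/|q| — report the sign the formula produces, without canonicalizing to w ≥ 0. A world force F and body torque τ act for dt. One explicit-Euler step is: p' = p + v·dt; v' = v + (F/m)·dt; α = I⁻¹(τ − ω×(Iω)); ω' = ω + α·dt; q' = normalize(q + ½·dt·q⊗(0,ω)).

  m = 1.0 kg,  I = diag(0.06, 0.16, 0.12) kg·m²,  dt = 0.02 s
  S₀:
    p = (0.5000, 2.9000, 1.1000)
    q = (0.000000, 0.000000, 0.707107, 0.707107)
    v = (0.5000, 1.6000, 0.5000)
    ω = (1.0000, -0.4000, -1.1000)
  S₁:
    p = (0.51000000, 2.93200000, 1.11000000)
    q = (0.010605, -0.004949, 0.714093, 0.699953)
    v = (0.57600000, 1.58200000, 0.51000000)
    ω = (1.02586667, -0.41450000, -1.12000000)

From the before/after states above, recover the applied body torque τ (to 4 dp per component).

ω₁ − ω₀ = (0.02586667, -0.01450000, -0.02000000)
I·α + gyro = (0.0600, -0.0500, -0.1600)

τ = (0.0600, -0.0500, -0.1600)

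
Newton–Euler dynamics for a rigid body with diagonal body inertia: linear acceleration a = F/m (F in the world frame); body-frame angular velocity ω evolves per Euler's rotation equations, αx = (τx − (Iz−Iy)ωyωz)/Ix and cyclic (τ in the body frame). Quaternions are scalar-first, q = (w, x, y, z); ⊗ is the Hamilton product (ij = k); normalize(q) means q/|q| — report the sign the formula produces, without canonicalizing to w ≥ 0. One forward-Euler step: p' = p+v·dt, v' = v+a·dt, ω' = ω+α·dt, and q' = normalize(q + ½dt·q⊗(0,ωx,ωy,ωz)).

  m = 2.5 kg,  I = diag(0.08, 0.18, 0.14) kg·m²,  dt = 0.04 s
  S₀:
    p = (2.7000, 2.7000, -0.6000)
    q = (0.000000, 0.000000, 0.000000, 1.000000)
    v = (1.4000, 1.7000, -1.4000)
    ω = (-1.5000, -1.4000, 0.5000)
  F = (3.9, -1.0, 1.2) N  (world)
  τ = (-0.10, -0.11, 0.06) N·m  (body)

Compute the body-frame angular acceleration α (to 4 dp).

α = (-1.6000, -0.8611, -1.0714)

precession coupling ω×(Iω) = (0.0280, 0.0450, 0.2100)
(τ − ω×Iω)/I = (-1.6000, -0.8611, -1.0714)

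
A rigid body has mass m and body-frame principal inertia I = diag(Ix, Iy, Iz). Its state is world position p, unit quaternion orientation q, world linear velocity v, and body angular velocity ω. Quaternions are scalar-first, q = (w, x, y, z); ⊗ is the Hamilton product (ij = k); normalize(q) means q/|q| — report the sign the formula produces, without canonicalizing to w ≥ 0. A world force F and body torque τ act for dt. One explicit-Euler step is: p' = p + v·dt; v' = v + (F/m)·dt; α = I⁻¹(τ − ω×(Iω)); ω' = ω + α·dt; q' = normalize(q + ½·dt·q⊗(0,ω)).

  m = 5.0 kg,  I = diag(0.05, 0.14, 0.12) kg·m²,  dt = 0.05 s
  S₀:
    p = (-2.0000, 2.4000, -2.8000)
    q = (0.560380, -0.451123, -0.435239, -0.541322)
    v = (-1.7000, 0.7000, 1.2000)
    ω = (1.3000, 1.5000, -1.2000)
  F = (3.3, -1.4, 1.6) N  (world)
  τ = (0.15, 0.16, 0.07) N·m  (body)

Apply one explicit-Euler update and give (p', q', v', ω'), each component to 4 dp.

linear accel F/m = (0.6600, -0.2800, 0.3200)
p' = p + v·dt = (-2.0850, 2.4350, -2.7400)
v' = v + a·dt = (-1.6670, 0.6860, 1.2160)
precession coupling ω×(Iω) = (0.0360, 0.1092, 0.1755)
α = I⁻¹(τ − ω×Iω) = (2.2800, 0.3629, -0.8792)
ω + α·dt = (1.4140, 1.5181, -1.2440)
2q̇ = q⊗(0,ω) = (0.5897320, 2.0627638, -0.4044962, -0.7833298)
updated quaternion q' = (0.5742, -0.3989, -0.4446, -0.5600)

p' = (-2.0850, 2.4350, -2.7400)
q' = (0.5742, -0.3989, -0.4446, -0.5600)
v' = (-1.6670, 0.6860, 1.2160)
ω' = (1.4140, 1.5181, -1.2440)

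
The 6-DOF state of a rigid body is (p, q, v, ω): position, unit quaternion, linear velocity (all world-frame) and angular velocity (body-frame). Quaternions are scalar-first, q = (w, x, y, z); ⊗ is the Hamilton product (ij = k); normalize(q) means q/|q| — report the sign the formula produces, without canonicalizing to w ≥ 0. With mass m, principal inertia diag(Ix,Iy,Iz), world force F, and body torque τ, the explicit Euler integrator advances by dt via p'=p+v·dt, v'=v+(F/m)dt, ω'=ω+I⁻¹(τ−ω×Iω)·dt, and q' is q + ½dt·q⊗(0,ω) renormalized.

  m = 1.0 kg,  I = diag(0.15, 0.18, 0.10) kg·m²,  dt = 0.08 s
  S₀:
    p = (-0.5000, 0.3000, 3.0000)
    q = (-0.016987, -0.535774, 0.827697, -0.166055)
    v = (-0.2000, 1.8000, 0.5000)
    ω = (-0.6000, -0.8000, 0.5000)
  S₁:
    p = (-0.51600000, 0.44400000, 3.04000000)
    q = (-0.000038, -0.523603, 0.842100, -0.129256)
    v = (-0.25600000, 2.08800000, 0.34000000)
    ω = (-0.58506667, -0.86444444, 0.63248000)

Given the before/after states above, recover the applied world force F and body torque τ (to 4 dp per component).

rate change Δω = (0.01493333, -0.06444444, 0.13248000)
τ = I·(Δω/dt) + ω₀×(Iω₀) = (0.0600, -0.1600, 0.1800)
Δv = v₁−v₀ = (-0.05600000, 0.28800000, -0.16000000)
F = m·Δv/dt = (-0.7000, 3.6000, -2.0000)

F = (-0.7000, 3.6000, -2.0000)
τ = (0.0600, -0.1600, 0.1800)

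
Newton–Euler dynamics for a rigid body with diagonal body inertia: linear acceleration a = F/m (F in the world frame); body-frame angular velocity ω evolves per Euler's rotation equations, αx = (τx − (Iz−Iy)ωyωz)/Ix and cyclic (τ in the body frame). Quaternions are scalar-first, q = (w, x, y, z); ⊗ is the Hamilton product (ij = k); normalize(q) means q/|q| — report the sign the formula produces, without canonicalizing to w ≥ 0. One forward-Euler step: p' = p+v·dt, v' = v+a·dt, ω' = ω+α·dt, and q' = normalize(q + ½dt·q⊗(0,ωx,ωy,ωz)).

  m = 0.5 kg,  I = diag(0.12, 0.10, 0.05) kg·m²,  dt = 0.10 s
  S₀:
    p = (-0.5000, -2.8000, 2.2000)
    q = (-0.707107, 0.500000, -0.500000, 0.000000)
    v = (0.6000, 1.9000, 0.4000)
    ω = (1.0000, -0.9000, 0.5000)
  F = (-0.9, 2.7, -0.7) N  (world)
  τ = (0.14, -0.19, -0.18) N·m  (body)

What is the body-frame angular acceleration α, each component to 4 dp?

α = (0.9792, -2.2500, -3.9600)

gyro term ω×Iω = (0.0225, 0.0350, 0.0180)
angular accel α = (0.9792, -2.2500, -3.9600)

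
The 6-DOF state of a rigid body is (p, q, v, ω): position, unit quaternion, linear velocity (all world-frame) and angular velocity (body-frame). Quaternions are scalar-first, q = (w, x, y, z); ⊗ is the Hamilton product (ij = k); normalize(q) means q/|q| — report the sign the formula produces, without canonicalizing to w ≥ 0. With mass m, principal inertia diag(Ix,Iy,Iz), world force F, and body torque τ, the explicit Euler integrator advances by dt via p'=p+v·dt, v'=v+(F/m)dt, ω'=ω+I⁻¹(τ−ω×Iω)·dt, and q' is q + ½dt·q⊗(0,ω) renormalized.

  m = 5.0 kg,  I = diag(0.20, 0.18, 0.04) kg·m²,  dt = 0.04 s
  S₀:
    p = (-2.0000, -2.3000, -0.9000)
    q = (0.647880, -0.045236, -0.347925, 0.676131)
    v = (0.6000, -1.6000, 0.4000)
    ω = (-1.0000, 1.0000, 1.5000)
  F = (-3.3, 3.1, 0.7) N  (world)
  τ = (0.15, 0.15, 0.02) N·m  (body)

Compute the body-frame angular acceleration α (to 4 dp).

α = (1.8000, 2.1667, 0.0000)

gyro term ω×Iω = (-0.2100, -0.2400, 0.0200)
α = I⁻¹(τ − ω×Iω) = (1.8000, 2.1667, 0.0000)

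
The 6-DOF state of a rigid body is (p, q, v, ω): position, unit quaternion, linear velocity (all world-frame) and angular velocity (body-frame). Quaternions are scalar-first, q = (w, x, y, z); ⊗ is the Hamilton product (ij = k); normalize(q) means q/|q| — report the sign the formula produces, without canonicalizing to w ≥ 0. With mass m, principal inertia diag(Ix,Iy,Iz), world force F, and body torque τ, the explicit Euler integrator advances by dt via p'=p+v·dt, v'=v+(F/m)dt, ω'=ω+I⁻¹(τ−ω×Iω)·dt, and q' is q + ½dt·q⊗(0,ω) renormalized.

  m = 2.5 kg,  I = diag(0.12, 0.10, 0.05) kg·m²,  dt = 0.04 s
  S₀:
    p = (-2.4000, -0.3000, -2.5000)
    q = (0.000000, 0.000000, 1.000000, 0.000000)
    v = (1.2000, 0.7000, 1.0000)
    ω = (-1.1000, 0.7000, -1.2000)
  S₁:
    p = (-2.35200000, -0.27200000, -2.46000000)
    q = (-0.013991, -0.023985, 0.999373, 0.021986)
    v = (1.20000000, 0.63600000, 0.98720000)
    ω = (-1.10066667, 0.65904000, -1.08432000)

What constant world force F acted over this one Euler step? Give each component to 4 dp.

F = (0.0000, -4.0000, -0.8000)

velocity change Δv = (0.00000000, -0.06400000, -0.01280000)
m·(v₁−v₀)/dt = (0.0000, -4.0000, -0.8000)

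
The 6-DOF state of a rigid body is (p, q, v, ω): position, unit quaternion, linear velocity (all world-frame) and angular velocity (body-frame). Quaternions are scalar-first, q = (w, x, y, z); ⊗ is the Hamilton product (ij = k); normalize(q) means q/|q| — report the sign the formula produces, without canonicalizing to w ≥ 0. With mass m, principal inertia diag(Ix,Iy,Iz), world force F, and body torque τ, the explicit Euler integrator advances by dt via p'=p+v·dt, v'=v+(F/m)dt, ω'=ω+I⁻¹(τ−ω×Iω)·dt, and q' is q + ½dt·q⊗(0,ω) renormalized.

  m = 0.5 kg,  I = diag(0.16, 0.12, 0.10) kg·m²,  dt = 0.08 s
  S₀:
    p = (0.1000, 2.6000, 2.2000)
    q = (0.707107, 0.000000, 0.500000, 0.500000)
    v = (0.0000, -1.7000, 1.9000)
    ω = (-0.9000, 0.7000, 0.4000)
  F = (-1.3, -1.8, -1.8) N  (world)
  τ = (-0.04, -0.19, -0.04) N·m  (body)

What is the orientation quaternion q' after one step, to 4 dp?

q' = (0.6843, -0.0314, 0.5012, 0.5287)

2q̇ = q⊗(0,ω) = (-0.5500000, -0.7863963, 0.0449749, 0.7328428)
q' = normalize(q + ½dt·q⊗(0,ω)) = (0.6843, -0.0314, 0.5012, 0.5287)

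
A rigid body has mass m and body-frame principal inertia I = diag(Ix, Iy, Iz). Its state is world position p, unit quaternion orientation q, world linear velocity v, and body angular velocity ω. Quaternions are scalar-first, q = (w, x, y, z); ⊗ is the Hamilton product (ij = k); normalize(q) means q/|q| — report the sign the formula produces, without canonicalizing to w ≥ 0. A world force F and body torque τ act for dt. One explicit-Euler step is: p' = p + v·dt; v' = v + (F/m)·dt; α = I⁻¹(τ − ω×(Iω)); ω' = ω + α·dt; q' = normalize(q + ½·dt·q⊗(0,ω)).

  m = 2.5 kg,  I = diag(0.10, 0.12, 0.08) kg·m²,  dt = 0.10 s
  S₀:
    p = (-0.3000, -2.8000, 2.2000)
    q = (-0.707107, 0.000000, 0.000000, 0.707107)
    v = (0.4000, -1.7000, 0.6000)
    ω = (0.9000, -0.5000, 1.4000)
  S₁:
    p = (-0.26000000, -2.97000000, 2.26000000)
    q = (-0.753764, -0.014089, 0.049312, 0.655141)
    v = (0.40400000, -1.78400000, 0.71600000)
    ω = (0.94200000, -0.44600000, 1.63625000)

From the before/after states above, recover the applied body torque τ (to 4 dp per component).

ω₁ − ω₀ = (0.04200000, 0.05400000, 0.23625000)
ω₀×(Iω₀) = (0.0280, 0.0252, -0.0090)
I·α + gyro = (0.0700, 0.0900, 0.1800)

τ = (0.0700, 0.0900, 0.1800)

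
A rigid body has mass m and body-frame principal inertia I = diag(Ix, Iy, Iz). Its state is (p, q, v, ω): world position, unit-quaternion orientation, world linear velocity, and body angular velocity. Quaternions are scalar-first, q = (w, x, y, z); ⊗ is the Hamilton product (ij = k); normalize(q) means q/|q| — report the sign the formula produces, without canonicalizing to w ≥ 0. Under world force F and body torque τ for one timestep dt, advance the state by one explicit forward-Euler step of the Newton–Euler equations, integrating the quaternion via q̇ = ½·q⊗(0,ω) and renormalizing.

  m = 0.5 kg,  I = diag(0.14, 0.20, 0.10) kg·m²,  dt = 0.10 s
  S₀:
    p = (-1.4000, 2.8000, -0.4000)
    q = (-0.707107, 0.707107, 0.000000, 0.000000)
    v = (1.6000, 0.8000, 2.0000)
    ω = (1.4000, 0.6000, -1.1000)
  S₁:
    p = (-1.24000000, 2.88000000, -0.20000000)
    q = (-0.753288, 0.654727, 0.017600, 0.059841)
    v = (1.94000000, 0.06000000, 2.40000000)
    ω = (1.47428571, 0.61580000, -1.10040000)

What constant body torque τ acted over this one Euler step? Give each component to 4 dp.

Δω = ω₁−ω₀ = (0.07428571, 0.01580000, -0.00040000)
ω₀×(Iω₀) = (0.0660, -0.0616, 0.0504)
τ = I·(Δω/dt) + ω₀×(Iω₀) = (0.1700, -0.0300, 0.0500)

τ = (0.1700, -0.0300, 0.0500)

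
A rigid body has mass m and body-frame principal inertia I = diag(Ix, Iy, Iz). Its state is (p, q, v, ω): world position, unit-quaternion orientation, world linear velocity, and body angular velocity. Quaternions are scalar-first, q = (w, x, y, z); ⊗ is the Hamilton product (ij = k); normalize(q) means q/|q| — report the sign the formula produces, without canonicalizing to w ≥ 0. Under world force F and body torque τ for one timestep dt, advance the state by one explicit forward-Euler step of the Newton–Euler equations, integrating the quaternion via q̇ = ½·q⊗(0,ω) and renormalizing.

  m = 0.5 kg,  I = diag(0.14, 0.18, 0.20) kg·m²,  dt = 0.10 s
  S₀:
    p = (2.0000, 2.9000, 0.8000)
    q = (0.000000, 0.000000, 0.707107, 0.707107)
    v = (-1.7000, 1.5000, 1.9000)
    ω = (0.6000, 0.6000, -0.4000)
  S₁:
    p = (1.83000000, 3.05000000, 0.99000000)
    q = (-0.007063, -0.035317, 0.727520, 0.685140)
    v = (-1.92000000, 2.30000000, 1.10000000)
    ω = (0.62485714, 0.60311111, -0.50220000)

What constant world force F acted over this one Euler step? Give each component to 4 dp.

F = (-1.1000, 4.0000, -4.0000)

Δv = v₁−v₀ = (-0.22000000, 0.80000000, -0.80000000)
applied force F = (-1.1000, 4.0000, -4.0000)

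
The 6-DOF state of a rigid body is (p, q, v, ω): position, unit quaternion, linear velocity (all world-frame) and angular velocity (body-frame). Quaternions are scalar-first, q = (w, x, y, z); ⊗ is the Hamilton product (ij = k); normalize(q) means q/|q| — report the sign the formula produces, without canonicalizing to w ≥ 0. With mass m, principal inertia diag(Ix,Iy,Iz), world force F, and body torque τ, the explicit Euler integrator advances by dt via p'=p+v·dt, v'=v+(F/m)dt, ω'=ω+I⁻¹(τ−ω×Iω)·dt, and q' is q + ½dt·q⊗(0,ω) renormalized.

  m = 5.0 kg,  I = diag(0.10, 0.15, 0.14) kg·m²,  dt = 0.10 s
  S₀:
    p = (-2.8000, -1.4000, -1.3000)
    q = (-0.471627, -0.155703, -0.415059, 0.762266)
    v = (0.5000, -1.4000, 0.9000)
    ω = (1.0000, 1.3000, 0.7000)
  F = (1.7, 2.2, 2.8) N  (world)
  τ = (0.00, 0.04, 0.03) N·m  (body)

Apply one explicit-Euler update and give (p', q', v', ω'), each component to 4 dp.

p' = (-2.7500, -1.5400, -1.2100)
q' = (-0.4617, -0.2424, -0.4006, 0.7534)
v' = (0.5340, -1.3560, 0.9560)
ω' = (1.0091, 1.3453, 0.6750)

precession coupling ω×(Iω) = (-0.0091, -0.0280, 0.0650)
(τ − ω×Iω)/I = (0.0910, 0.4533, -0.2500)
ω' = ω + α·dt = (1.0091, 1.3453, 0.6750)
q⊗(0,ω) = (0.1616935, -1.7531141, 0.2581430, -0.1174938)
q' = normalize(q + ½dt·q⊗(0,ω)) = (-0.4617, -0.2424, -0.4006, 0.7534)
linear accel F/m = (0.3400, 0.4400, 0.5600)
p + v·dt = (-2.7500, -1.5400, -1.2100)
v' = v + a·dt = (0.5340, -1.3560, 0.9560)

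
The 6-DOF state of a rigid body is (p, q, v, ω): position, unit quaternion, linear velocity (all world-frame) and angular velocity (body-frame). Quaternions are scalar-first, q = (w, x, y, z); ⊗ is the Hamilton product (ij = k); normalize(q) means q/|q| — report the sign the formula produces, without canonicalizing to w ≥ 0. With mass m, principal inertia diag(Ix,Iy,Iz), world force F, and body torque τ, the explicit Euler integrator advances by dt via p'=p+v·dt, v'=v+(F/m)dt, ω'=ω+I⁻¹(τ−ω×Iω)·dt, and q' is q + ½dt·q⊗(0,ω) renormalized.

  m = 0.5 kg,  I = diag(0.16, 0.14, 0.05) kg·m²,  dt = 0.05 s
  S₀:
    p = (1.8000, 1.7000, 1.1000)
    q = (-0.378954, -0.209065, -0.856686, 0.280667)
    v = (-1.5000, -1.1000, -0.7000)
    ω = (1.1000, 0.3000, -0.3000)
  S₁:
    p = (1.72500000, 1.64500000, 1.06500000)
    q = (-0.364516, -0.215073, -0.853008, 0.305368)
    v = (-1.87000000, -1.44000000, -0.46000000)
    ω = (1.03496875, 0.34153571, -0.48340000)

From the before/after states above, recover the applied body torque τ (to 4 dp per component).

τ = (-0.2000, 0.0800, -0.1900)

rate change Δω = (-0.06503125, 0.04153571, -0.18340000)
I·α + gyro = (-0.2000, 0.0800, -0.1900)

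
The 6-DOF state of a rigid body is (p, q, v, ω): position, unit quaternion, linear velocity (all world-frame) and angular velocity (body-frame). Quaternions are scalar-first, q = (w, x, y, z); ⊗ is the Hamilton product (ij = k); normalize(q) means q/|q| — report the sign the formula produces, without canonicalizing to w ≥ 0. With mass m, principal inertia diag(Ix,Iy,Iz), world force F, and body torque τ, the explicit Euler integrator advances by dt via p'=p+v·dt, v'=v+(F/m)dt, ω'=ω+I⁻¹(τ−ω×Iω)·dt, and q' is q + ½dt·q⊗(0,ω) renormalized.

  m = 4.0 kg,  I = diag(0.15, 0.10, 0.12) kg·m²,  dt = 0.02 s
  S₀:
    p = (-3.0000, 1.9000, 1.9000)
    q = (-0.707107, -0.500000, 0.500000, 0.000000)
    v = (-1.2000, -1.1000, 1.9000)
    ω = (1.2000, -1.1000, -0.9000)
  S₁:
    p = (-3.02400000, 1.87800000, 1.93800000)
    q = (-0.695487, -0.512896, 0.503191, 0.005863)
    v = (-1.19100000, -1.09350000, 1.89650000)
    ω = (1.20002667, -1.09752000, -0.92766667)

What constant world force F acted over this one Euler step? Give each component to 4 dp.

Δv = v₁−v₀ = (0.00900000, 0.00650000, -0.00350000)
m·(v₁−v₀)/dt = (1.8000, 1.3000, -0.7000)

F = (1.8000, 1.3000, -0.7000)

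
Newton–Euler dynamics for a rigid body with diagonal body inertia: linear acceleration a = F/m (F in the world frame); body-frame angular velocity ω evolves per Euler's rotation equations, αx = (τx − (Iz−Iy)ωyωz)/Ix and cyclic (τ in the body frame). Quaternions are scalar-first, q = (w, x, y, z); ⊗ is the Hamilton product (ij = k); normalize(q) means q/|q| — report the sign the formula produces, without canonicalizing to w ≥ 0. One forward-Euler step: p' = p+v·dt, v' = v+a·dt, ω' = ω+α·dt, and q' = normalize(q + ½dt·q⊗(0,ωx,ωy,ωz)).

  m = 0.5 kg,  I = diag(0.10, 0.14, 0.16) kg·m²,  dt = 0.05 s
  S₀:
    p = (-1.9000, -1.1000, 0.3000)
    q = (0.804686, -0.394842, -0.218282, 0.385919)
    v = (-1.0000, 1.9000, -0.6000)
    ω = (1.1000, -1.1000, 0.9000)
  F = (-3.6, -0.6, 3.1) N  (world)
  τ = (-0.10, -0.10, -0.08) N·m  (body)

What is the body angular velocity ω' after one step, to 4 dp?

ω' = (1.0599, -1.1145, 0.8901)

precession coupling ω×(Iω) = (-0.0198, -0.0594, -0.0484)
angular accel α = (-0.8020, -0.2900, -0.1975)
ω + α·dt = (1.0599, -1.1145, 0.8901)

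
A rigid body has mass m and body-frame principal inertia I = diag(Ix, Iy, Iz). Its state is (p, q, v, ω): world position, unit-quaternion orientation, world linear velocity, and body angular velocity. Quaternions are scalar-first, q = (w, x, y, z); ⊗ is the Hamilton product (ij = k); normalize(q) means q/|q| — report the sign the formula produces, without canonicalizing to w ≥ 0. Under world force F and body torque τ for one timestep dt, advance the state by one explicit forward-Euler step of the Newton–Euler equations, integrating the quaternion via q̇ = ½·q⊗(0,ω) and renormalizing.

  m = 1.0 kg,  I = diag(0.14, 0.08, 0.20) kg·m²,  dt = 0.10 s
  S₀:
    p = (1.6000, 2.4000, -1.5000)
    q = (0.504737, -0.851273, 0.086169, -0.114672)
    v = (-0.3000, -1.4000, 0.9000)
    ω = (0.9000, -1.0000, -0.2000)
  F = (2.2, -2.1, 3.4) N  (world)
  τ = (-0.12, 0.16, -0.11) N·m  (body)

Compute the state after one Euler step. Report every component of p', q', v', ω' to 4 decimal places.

p' = (1.5700, 2.2600, -1.4100)
q' = (0.5449, -0.8332, 0.0472, -0.0808)
v' = (-0.0800, -1.6100, 1.2400)
ω' = (0.7971, -0.8135, -0.2820)

(τ − ω×Iω)/I = (-1.0286, 1.8650, -0.8200)
ω + α·dt = (0.7971, -0.8135, -0.2820)
2q̇ = q⊗(0,ω) = (0.8293803, 0.3223575, -0.7781964, 0.6727735)
updated quaternion q' = (0.5449, -0.8332, 0.0472, -0.0808)
p' = p + v·dt = (1.5700, 2.2600, -1.4100)
v' = v + a·dt = (-0.0800, -1.6100, 1.2400)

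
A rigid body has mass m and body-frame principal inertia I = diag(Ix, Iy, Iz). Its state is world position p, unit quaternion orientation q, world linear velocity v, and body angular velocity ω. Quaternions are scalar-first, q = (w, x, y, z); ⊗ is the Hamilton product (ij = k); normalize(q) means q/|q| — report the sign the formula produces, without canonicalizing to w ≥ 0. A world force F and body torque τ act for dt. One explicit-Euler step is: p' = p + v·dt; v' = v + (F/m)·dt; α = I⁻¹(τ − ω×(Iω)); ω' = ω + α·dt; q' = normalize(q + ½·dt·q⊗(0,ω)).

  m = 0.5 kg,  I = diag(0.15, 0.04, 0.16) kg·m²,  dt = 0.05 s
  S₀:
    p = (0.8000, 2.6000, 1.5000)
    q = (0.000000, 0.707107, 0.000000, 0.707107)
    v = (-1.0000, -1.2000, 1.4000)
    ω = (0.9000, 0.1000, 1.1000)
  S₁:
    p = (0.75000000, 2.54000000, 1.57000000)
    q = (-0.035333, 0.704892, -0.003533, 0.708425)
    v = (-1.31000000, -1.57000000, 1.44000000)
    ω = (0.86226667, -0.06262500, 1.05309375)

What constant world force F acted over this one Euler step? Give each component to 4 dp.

Δv = v₁−v₀ = (-0.31000000, -0.37000000, 0.04000000)
F = m·Δv/dt = (-3.1000, -3.7000, 0.4000)

F = (-3.1000, -3.7000, 0.4000)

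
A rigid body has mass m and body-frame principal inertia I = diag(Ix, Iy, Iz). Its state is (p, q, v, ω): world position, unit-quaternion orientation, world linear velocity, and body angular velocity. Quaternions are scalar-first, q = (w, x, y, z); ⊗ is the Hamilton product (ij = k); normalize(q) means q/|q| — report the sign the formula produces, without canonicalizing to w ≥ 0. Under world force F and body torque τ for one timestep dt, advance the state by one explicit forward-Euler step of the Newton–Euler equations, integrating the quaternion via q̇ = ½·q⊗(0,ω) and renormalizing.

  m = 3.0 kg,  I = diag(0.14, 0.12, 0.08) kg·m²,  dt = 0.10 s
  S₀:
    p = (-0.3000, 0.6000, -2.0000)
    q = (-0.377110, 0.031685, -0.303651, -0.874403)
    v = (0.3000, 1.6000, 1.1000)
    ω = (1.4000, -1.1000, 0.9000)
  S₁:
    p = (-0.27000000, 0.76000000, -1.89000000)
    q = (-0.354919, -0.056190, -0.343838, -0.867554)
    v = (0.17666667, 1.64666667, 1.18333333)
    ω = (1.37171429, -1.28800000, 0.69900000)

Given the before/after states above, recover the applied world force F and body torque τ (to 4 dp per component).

Δv = v₁−v₀ = (-0.12333333, 0.04666667, 0.08333333)
F = m·Δv/dt = (-3.7000, 1.4000, 2.5000)
Δω = ω₁−ω₀ = (-0.02828571, -0.18800000, -0.20100000)
applied torque τ = (0.0000, -0.1500, -0.1300)

F = (-3.7000, 1.4000, 2.5000)
τ = (0.0000, -0.1500, -0.1300)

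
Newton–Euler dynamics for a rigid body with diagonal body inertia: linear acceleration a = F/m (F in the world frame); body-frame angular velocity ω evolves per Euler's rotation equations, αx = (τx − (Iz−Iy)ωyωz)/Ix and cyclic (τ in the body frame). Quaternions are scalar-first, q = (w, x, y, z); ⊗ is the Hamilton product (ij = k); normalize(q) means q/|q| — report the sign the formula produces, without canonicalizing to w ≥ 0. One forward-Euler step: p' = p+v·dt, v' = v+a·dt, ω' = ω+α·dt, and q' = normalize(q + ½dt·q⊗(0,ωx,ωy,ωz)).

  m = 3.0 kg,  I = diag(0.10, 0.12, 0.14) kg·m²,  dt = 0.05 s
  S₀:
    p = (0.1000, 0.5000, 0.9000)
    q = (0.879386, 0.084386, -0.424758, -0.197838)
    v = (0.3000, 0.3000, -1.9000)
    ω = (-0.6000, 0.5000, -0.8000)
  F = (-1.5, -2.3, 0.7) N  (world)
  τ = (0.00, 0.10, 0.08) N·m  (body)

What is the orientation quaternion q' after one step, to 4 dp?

q' = (0.8817, 0.0821, -0.4090, -0.2207)

2q̇ = q⊗(0,ω) = (0.1047402, -0.0889062, 0.6259046, -0.9161706)
updated quaternion q' = (0.8817, 0.0821, -0.4090, -0.2207)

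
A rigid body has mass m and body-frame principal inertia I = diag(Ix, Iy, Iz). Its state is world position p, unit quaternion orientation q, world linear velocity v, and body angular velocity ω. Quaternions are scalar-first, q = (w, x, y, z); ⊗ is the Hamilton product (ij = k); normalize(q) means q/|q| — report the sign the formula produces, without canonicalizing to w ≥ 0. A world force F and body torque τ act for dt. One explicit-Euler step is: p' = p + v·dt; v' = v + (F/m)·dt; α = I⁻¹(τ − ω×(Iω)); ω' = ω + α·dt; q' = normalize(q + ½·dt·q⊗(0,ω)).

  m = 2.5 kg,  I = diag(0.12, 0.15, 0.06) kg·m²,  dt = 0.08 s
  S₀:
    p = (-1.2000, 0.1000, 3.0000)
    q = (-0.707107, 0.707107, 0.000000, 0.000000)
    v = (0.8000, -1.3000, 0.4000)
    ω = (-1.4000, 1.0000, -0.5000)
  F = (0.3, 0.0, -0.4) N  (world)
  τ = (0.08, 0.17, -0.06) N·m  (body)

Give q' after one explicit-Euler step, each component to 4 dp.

q' = (-0.6658, 0.7448, -0.0141, 0.0423)

q⊗(0,ω) = (0.9899498, 0.9899498, -0.3535535, 1.0606605)
updated quaternion q' = (-0.6658, 0.7448, -0.0141, 0.0423)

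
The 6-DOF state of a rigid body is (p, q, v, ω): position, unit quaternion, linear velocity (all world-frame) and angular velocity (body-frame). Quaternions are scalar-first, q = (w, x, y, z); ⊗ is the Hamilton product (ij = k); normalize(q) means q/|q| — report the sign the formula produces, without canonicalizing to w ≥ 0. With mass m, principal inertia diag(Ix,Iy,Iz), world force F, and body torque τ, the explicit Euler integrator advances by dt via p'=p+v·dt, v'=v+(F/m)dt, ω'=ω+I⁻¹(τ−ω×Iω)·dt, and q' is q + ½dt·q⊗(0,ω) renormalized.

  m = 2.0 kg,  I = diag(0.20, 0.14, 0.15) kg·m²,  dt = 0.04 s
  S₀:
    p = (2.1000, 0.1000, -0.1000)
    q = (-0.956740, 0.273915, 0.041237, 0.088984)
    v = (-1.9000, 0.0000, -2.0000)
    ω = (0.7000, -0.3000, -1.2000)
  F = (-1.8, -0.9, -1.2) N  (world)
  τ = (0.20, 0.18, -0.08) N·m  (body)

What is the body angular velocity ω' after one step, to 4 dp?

gyro term ω×Iω = (0.0036, -0.0420, 0.0126)
α = I⁻¹(τ − ω×Iω) = (0.9820, 1.5857, -0.6173)
ω + α·dt = (0.7393, -0.2366, -1.2247)

ω' = (0.7393, -0.2366, -1.2247)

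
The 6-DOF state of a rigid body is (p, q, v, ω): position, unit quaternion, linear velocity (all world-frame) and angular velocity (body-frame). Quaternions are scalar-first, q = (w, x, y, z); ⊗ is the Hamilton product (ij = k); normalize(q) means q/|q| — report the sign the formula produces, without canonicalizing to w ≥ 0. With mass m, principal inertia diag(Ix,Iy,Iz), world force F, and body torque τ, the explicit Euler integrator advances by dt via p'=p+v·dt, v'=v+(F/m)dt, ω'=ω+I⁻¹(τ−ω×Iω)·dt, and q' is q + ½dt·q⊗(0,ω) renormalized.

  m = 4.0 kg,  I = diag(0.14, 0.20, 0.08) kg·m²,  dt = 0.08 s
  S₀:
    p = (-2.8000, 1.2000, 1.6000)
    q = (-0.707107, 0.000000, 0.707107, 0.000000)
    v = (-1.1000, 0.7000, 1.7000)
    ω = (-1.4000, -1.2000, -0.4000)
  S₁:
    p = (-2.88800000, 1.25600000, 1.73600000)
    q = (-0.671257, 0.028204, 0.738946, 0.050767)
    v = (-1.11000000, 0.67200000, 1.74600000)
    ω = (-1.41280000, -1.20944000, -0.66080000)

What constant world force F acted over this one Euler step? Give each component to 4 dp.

F = (-0.5000, -1.4000, 2.3000)

Δv = v₁−v₀ = (-0.01000000, -0.02800000, 0.04600000)
F = m·Δv/dt = (-0.5000, -1.4000, 2.3000)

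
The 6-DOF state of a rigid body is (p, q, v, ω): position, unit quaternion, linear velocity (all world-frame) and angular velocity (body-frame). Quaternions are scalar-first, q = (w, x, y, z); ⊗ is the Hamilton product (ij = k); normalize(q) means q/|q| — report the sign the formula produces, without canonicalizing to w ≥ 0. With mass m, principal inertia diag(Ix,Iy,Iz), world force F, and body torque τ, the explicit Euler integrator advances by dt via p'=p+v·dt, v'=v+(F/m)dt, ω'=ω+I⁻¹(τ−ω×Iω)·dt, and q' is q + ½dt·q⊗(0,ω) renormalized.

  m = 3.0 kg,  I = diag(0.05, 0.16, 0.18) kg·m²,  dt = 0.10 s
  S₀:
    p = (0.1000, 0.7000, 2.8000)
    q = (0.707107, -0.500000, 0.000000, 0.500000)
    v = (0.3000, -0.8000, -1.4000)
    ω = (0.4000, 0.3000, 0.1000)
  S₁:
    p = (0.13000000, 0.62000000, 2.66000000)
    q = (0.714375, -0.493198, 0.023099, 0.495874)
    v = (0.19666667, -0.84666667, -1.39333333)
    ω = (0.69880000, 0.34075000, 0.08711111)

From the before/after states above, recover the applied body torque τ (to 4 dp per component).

τ = (0.1500, 0.0600, -0.0100)

Δω = ω₁−ω₀ = (0.29880000, 0.04075000, -0.01288889)
gyro term ω₀×Iω₀ = (0.0006, -0.0052, 0.0132)
τ = I·(Δω/dt) + ω₀×(Iω₀) = (0.1500, 0.0600, -0.0100)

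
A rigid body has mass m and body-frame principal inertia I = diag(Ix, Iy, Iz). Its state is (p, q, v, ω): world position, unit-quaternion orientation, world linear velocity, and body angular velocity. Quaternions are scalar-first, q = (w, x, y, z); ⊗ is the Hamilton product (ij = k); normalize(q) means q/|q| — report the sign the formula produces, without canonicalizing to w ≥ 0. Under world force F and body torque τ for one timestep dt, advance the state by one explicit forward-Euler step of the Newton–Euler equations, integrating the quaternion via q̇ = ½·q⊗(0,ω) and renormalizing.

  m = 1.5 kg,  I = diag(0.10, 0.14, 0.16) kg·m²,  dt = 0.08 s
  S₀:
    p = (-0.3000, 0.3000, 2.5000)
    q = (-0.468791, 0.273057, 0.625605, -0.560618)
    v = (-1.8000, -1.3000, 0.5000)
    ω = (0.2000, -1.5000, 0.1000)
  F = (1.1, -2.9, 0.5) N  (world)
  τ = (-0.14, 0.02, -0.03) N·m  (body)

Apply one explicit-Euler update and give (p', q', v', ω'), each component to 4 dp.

ω×(Iω) gyroscopic = (-0.0030, -0.0012, -0.0120)
(τ − ω×Iω)/I = (-1.3700, 0.1514, -0.1125)
ω' = ω + α·dt = (0.0904, -1.4879, 0.0910)
q⊗(0,ω) = (0.9398579, -0.8721247, 0.5637572, -0.5815856)
q + ½dt·q⊗(0,ω), renormalized = (-0.4304, 0.2377, 0.6470, -0.5828)
p' = p + v·dt = (-0.4440, 0.1960, 2.5400)
v + (F/m)dt = (-1.7413, -1.4547, 0.5267)

p' = (-0.4440, 0.1960, 2.5400)
q' = (-0.4304, 0.2377, 0.6470, -0.5828)
v' = (-1.7413, -1.4547, 0.5267)
ω' = (0.0904, -1.4879, 0.0910)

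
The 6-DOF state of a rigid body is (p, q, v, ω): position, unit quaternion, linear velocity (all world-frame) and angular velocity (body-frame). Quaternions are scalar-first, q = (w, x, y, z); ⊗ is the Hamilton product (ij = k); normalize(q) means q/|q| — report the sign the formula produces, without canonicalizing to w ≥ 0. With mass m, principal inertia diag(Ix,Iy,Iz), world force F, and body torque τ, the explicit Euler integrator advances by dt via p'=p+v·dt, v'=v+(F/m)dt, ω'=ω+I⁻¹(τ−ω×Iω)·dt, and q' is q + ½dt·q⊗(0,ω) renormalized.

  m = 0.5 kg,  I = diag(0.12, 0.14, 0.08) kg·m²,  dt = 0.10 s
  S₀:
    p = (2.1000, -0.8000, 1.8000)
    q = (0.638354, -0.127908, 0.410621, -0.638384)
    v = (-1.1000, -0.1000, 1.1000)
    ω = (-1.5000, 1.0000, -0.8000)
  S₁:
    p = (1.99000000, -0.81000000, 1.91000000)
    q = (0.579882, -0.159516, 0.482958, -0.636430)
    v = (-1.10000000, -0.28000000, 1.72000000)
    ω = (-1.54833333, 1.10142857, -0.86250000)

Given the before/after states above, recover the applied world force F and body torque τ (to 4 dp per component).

F = (0.0000, -0.9000, 3.1000)
τ = (-0.0100, 0.1900, -0.0800)

Δω = ω₁−ω₀ = (-0.04833333, 0.10142857, -0.06250000)
I·α + gyro = (-0.0100, 0.1900, -0.0800)
velocity change Δv = (0.00000000, -0.18000000, 0.62000000)
m·(v₁−v₀)/dt = (0.0000, -0.9000, 3.1000)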